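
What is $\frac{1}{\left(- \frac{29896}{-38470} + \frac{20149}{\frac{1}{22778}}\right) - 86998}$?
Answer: $\frac{19235}{8826305298088} \approx 2.1793 \cdot 10^{-9}$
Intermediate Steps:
$\frac{1}{\left(- \frac{29896}{-38470} + \frac{20149}{\frac{1}{22778}}\right) - 86998} = \frac{1}{\left(\left(-29896\right) \left(- \frac{1}{38470}\right) + 20149 \frac{1}{\frac{1}{22778}}\right) - 86998} = \frac{1}{\left(\frac{14948}{19235} + 20149 \cdot 22778\right) - 86998} = \frac{1}{\left(\frac{14948}{19235} + 458953922\right) - 86998} = \frac{1}{\frac{8827978704618}{19235} - 86998} = \frac{1}{\frac{8826305298088}{19235}} = \frac{19235}{8826305298088}$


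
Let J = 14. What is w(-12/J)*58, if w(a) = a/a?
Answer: 58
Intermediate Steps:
w(a) = 1
w(-12/J)*58 = 1*58 = 58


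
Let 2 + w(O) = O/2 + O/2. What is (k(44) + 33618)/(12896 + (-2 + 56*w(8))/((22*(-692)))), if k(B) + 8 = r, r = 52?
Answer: 256235144/98164185 ≈ 2.6103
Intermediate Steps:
k(B) = 44 (k(B) = -8 + 52 = 44)
w(O) = -2 + O (w(O) = -2 + (O/2 + O/2) = -2 + O)
(k(44) + 33618)/(12896 + (-2 + 56*w(8))/((22*(-692)))) = (44 + 33618)/(12896 + (-2 + 56*(-2 + 8))/((22*(-692)))) = 33662/(12896 + (-2 + 56*6)/(-15224)) = 33662/(12896 + (-2 + 336)*(-1/15224)) = 33662/(12896 + 334*(-1/15224)) = 33662/(12896 - 167/7612) = 33662/(98164185/7612) = 33662*(7612/98164185) = 256235144/98164185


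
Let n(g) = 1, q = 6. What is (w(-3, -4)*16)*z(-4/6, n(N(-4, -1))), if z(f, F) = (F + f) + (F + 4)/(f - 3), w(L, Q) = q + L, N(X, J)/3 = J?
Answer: -544/11 ≈ -49.455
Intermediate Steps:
N(X, J) = 3*J
w(L, Q) = 6 + L
z(f, F) = F + f + (4 + F)/(-3 + f) (z(f, F) = (F + f) + (4 + F)/(-3 + f) = F + f + (4 + F)/(-3 + f))
(w(-3, -4)*16)*z(-4/6, n(N(-4, -1))) = ((6 - 3)*16)*((4 + (-4/6)² - (-12)/6 - 2*1 + 1*(-4/6))/(-3 - 4/6)) = (3*16)*((4 + (-4*⅙)² - (-12)/6 - 2 + 1*(-4*⅙))/(-3 - 4*⅙)) = 48*((4 + (-⅔)² - 3*(-⅔) - 2 + 1*(-⅔))/(-3 - ⅔)) = 48*((4 + 4/9 + 2 - 2 - ⅔)/(-11/3)) = 48*(-3/11*34/9) = 48*(-34/33) = -544/11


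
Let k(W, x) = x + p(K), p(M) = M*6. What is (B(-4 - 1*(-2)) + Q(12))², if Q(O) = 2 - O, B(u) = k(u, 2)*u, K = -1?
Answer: 4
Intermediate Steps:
p(M) = 6*M
k(W, x) = -6 + x (k(W, x) = x + 6*(-1) = x - 6 = -6 + x)
B(u) = -4*u (B(u) = (-6 + 2)*u = -4*u)
(B(-4 - 1*(-2)) + Q(12))² = (-4*(-4 - 1*(-2)) + (2 - 1*12))² = (-4*(-4 + 2) + (2 - 12))² = (-4*(-2) - 10)² = (8 - 10)² = (-2)² = 4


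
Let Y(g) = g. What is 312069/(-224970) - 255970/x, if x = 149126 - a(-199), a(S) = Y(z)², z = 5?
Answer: -34705123623/11181083990 ≈ -3.1039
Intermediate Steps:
a(S) = 25 (a(S) = 5² = 25)
x = 149101 (x = 149126 - 1*25 = 149126 - 25 = 149101)
312069/(-224970) - 255970/x = 312069/(-224970) - 255970/149101 = 312069*(-1/224970) - 255970*1/149101 = -104023/74990 - 255970/149101 = -34705123623/11181083990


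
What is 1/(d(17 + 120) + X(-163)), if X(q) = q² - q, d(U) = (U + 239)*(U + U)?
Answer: 1/129756 ≈ 7.7068e-6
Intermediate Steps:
d(U) = 2*U*(239 + U) (d(U) = (239 + U)*(2*U) = 2*U*(239 + U))
1/(d(17 + 120) + X(-163)) = 1/(2*(17 + 120)*(239 + (17 + 120)) - 163*(-1 - 163)) = 1/(2*137*(239 + 137) - 163*(-164)) = 1/(2*137*376 + 26732) = 1/(103024 + 26732) = 1/129756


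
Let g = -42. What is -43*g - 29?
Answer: 1777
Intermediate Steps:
-43*g - 29 = -43*(-42) - 29 = 1806 - 29 = 1777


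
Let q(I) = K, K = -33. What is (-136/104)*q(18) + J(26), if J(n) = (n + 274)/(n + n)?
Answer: 636/13 ≈ 48.923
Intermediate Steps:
q(I) = -33
J(n) = (274 + n)/(2*n) (J(n) = (274 + n)/((2*n)) = (274 + n)*(1/(2*n)) = (274 + n)/(2*n))
(-136/104)*q(18) + J(26) = -136/104*(-33) + (½)*(274 + 26)/26 = -136*1/104*(-33) + (½)*(1/26)*300 = -17/13*(-33) + 75/13 = 561/13 + 75/13 = 636/13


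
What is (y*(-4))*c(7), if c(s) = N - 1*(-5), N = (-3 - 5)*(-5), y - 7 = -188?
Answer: 32580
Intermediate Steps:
y = -181 (y = 7 - 188 = -181)
N = 40 (N = -8*(-5) = 40)
c(s) = 45 (c(s) = 40 - 1*(-5) = 40 + 5 = 45)
(y*(-4))*c(7) = -181*(-4)*45 = 724*45 = 32580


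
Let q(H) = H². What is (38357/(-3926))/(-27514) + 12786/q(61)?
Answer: 1381285986101/401942286044 ≈ 3.4365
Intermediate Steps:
(38357/(-3926))/(-27514) + 12786/q(61) = (38357/(-3926))/(-27514) + 12786/(61²) = (38357*(-1/3926))*(-1/27514) + 12786/3721 = -38357/3926*(-1/27514) + 12786*(1/3721) = 38357/108019964 + 12786/3721 = 1381285986101/401942286044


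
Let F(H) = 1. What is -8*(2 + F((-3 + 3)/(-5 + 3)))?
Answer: -24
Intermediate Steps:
-8*(2 + F((-3 + 3)/(-5 + 3))) = -8*(2 + 1) = -8*3 = -24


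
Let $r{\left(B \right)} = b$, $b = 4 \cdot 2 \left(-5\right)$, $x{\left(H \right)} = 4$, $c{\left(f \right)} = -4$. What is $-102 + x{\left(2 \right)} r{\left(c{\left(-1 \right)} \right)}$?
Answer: $-262$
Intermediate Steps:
$b = -40$ ($b = 8 \left(-5\right) = -40$)
$r{\left(B \right)} = -40$
$-102 + x{\left(2 \right)} r{\left(c{\left(-1 \right)} \right)} = -102 + 4 \left(-40\right) = -102 - 160 = -262$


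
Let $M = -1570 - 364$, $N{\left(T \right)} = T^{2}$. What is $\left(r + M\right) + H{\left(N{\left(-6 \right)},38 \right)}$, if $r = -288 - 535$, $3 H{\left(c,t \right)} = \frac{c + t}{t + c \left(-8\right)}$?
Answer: $- \frac{1033912}{375} \approx -2757.1$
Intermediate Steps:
$H{\left(c,t \right)} = \frac{c + t}{3 \left(t - 8 c\right)}$ ($H{\left(c,t \right)} = \frac{\left(c + t\right) \frac{1}{t + c \left(-8\right)}}{3} = \frac{\left(c + t\right) \frac{1}{t - 8 c}}{3} = \frac{\frac{1}{t - 8 c} \left(c + t\right)}{3} = \frac{c + t}{3 \left(t - 8 c\right)}$)
$M = -1934$
$r = -823$
$\left(r + M\right) + H{\left(N{\left(-6 \right)},38 \right)} = \left(-823 - 1934\right) + \frac{\left(-6\right)^{2} + 38}{3 \left(38 - 8 \left(-6\right)^{2}\right)} = -2757 + \frac{36 + 38}{3 \left(38 - 288\right)} = -2757 + \frac{1}{3} \frac{1}{38 - 288} \cdot 74 = -2757 + \frac{1}{3} \frac{1}{-250} \cdot 74 = -2757 + \frac{1}{3} \left(- \frac{1}{250}\right) 74 = -2757 - \frac{37}{375} = - \frac{1033912}{375}$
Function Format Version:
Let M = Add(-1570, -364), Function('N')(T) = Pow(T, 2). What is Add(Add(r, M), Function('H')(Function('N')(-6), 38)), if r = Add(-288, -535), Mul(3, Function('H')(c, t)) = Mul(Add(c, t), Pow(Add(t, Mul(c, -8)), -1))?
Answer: Rational(-1033912, 375) ≈ -2757.1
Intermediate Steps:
Function('H')(c, t) = Mul(Rational(1, 3), Pow(Add(t, Mul(-8, c)), -1), Add(c, t)) (Function('H')(c, t) = Mul(Rational(1, 3), Mul(Add(c, t), Pow(Add(t, Mul(c, -8)), -1))) = Mul(Rational(1, 3), Mul(Add(c, t), Pow(Add(t, Mul(-8, c)), -1))) = Mul(Rational(1, 3), Mul(Pow(Add(t, Mul(-8, c)), -1), Add(c, t))) = Mul(Rational(1, 3), Pow(Add(t, Mul(-8, c)), -1), Add(c, t)))
M = -1934
r = -823
Add(Add(r, M), Function('H')(Function('N')(-6), 38)) = Add(Add(-823, -1934), Mul(Rational(1, 3), Pow(Add(38, Mul(-8, Pow(-6, 2))), -1), Add(Pow(-6, 2), 38))) = Add(-2757, Mul(Rational(1, 3), Pow(Add(38, Mul(-8, 36)), -1), Add(36, 38))) = Add(-2757, Mul(Rational(1, 3), Pow(Add(38, -288), -1), 74)) = Add(-2757, Mul(Rational(1, 3), Pow(-250, -1), 74)) = Add(-2757, Mul(Rational(1, 3), Rational(-1, 250), 74)) = Add(-2757, Rational(-37, 375)) = Rational(-1033912, 375)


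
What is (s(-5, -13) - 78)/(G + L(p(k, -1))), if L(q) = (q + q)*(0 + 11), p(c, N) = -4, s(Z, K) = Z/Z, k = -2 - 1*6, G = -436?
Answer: 77/524 ≈ 0.14695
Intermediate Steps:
k = -8 (k = -2 - 6 = -8)
s(Z, K) = 1
L(q) = 22*q (L(q) = (2*q)*11 = 22*q)
(s(-5, -13) - 78)/(G + L(p(k, -1))) = (1 - 78)/(-436 + 22*(-4)) = -77/(-436 - 88) = -77/(-524) = -77*(-1/524) = 77/524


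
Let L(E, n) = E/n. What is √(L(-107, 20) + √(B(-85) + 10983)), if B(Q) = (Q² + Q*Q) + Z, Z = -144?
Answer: √(-535 + 1100*√209)/10 ≈ 12.397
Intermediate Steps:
B(Q) = -144 + 2*Q² (B(Q) = (Q² + Q*Q) - 144 = (Q² + Q²) - 144 = 2*Q² - 144 = -144 + 2*Q²)
√(L(-107, 20) + √(B(-85) + 10983)) = √(-107/20 + √((-144 + 2*(-85)²) + 10983)) = √(-107*1/20 + √((-144 + 2*7225) + 10983)) = √(-107/20 + √((-144 + 14450) + 10983)) = √(-107/20 + √(14306 + 10983)) = √(-107/20 + √25289) = √(-107/20 + 11*√209)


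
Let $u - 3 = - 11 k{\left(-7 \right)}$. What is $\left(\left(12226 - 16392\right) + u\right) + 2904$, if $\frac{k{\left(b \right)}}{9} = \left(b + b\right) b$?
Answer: $-10961$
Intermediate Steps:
$k{\left(b \right)} = 18 b^{2}$ ($k{\left(b \right)} = 9 \left(b + b\right) b = 9 \cdot 2 b b = 9 \cdot 2 b^{2} = 18 b^{2}$)
$u = -9699$ ($u = 3 - 11 \cdot 18 \left(-7\right)^{2} = 3 - 11 \cdot 18 \cdot 49 = 3 - 9702 = -9699$)
$\left(\left(12226 - 16392\right) + u\right) + 2904 = \left(\left(12226 - 16392\right) - 9699\right) + 2904 = \left(-4166 - 9699\right) + 2904 = -13865 + 2904 = -10961$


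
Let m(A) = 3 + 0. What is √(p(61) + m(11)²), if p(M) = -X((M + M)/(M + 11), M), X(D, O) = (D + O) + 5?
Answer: I*√2113/6 ≈ 7.6612*I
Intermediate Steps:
m(A) = 3
X(D, O) = 5 + D + O
p(M) = -5 - M - 2*M/(11 + M) (p(M) = -(5 + (M + M)/(M + 11) + M) = -(5 + (2*M)/(11 + M) + M) = -(5 + 2*M/(11 + M) + M) = -(5 + M + 2*M/(11 + M)) = -5 - M - 2*M/(11 + M))
√(p(61) + m(11)²) = √((-55 - 1*61² - 18*61)/(11 + 61) + 3²) = √((-55 - 1*3721 - 1098)/72 + 9) = √((-55 - 3721 - 1098)/72 + 9) = √((1/72)*(-4874) + 9) = √(-2437/36 + 9) = √(-2113/36) = I*√2113/6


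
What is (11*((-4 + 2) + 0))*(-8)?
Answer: 176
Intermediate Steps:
(11*((-4 + 2) + 0))*(-8) = (11*(-2 + 0))*(-8) = (11*(-2))*(-8) = -22*(-8) = 176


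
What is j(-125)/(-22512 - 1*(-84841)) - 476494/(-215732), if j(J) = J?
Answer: 14836214013/6723179914 ≈ 2.2067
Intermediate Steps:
j(-125)/(-22512 - 1*(-84841)) - 476494/(-215732) = -125/(-22512 - 1*(-84841)) - 476494/(-215732) = -125/(-22512 + 84841) - 476494*(-1/215732) = -125/62329 + 238247/107866 = 14836214013/6723179914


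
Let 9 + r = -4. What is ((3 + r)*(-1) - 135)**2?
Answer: 15625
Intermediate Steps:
r = -13 (r = -9 - 4 = -13)
((3 + r)*(-1) - 135)**2 = ((3 - 13)*(-1) - 135)**2 = (-10*(-1) - 135)**2 = (10 - 135)**2 = (-125)**2 = 15625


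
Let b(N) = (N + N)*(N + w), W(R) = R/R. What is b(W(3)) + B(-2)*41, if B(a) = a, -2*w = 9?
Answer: -89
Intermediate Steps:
w = -9/2 (w = -½*9 = -9/2 ≈ -4.5000)
W(R) = 1
b(N) = 2*N*(-9/2 + N) (b(N) = (N + N)*(N - 9/2) = (2*N)*(-9/2 + N) = 2*N*(-9/2 + N))
b(W(3)) + B(-2)*41 = 1*(-9 + 2*1) - 2*41 = 1*(-9 + 2) - 82 = 1*(-7) - 82 = -7 - 82 = -89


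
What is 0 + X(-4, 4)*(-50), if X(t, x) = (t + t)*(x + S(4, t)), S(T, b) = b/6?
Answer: 4000/3 ≈ 1333.3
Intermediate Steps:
S(T, b) = b/6 (S(T, b) = b*(⅙) = b/6)
X(t, x) = 2*t*(x + t/6) (X(t, x) = (t + t)*(x + t/6) = (2*t)*(x + t/6) = 2*t*(x + t/6))
0 + X(-4, 4)*(-50) = 0 + ((⅓)*(-4)*(-4 + 6*4))*(-50) = 0 + ((⅓)*(-4)*(-4 + 24))*(-50) = 0 + ((⅓)*(-4)*20)*(-50) = 0 - 80/3*(-50) = 0 + 4000/3 = 4000/3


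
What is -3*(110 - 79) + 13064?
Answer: 12971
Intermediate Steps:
-3*(110 - 79) + 13064 = -3*31 + 13064 = -93 + 13064 = 12971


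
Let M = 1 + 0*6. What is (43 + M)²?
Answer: 1936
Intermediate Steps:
M = 1 (M = 1 + 0 = 1)
(43 + M)² = (43 + 1)² = 44² = 1936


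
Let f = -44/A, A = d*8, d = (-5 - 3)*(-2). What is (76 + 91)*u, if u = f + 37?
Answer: 195891/32 ≈ 6121.6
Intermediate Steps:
d = 16 (d = -8*(-2) = 16)
A = 128 (A = 16*8 = 128)
f = -11/32 (f = -44/128 = -44*1/128 = -11/32 ≈ -0.34375)
u = 1173/32 (u = -11/32 + 37 = 1173/32 ≈ 36.656)
(76 + 91)*u = (76 + 91)*(1173/32) = 167*(1173/32) = 195891/32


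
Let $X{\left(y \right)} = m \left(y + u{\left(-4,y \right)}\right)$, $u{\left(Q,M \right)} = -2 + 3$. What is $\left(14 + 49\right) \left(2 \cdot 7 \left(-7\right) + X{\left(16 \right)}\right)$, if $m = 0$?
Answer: $-6174$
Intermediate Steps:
$u{\left(Q,M \right)} = 1$
$X{\left(y \right)} = 0$ ($X{\left(y \right)} = 0 \left(y + 1\right) = 0 \left(1 + y\right) = 0$)
$\left(14 + 49\right) \left(2 \cdot 7 \left(-7\right) + X{\left(16 \right)}\right) = \left(14 + 49\right) \left(2 \cdot 7 \left(-7\right) + 0\right) = 63 \left(14 \left(-7\right) + 0\right) = 63 \left(-98 + 0\right) = 63 \left(-98\right) = -6174$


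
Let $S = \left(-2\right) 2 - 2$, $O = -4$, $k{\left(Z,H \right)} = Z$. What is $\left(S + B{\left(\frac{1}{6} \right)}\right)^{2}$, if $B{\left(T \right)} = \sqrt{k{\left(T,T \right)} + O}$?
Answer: $\frac{\left(36 - i \sqrt{138}\right)^{2}}{36} \approx 32.167 - 23.495 i$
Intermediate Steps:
$B{\left(T \right)} = \sqrt{-4 + T}$ ($B{\left(T \right)} = \sqrt{T - 4} = \sqrt{-4 + T}$)
$S = -6$ ($S = -4 - 2 = -6$)
$\left(S + B{\left(\frac{1}{6} \right)}\right)^{2} = \left(-6 + \sqrt{-4 + \frac{1}{6}}\right)^{2} = \left(-6 + \sqrt{- \frac{23}{6}}\right)^{2} = \left(-6 + \frac{i \sqrt{138}}{6}\right)^{2}$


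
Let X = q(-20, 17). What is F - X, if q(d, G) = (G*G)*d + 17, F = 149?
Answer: 5912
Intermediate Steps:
q(d, G) = 17 + d*G**2 (q(d, G) = G**2*d + 17 = d*G**2 + 17 = 17 + d*G**2)
X = -5763 (X = 17 - 20*17**2 = 17 - 20*289 = 17 - 5780 = -5763)
F - X = 149 - 1*(-5763) = 149 + 5763 = 5912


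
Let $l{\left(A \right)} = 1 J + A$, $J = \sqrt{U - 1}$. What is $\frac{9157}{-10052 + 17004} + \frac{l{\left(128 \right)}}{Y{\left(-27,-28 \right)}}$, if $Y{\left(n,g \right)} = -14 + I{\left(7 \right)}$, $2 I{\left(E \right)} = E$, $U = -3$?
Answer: $- \frac{1587415}{145992} - \frac{4 i}{21} \approx -10.873 - 0.19048 i$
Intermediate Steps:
$I{\left(E \right)} = \frac{E}{2}$
$J = 2 i$ ($J = \sqrt{-3 - 1} = \sqrt{-4} = 2 i \approx 2.0 i$)
$Y{\left(n,g \right)} = - \frac{21}{2}$ ($Y{\left(n,g \right)} = -14 + \frac{1}{2} \cdot 7 = -14 + \frac{7}{2} = - \frac{21}{2}$)
$l{\left(A \right)} = A + 2 i$ ($l{\left(A \right)} = 1 \cdot 2 i + A = 2 i + A = A + 2 i$)
$\frac{9157}{-10052 + 17004} + \frac{l{\left(128 \right)}}{Y{\left(-27,-28 \right)}} = \frac{9157}{-10052 + 17004} + \frac{128 + 2 i}{- \frac{21}{2}} = \frac{9157}{6952} + \left(128 + 2 i\right) \left(- \frac{2}{21}\right) = 9157 \cdot \frac{1}{6952} - \left(\frac{256}{21} + \frac{4 i}{21}\right) = \frac{9157}{6952} - \left(\frac{256}{21} + \frac{4 i}{21}\right) = - \frac{1587415}{145992} - \frac{4 i}{21}$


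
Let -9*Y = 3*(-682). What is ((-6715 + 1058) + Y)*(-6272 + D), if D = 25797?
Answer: -318042725/3 ≈ -1.0601e+8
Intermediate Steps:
Y = 682/3 (Y = -(-682)/3 = -⅑*(-2046) = 682/3 ≈ 227.33)
((-6715 + 1058) + Y)*(-6272 + D) = ((-6715 + 1058) + 682/3)*(-6272 + 25797) = (-5657 + 682/3)*19525 = -16289/3*19525 = -318042725/3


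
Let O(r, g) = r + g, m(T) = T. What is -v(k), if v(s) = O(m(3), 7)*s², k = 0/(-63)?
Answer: 0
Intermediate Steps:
k = 0 (k = 0*(-1/63) = 0)
O(r, g) = g + r
v(s) = 10*s² (v(s) = (7 + 3)*s² = 10*s²)
-v(k) = -10*0² = -10*0 = -1*0 = 0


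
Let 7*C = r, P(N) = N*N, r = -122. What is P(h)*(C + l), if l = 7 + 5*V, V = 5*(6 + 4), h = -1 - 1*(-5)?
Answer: 26832/7 ≈ 3833.1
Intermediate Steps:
h = 4 (h = -1 + 5 = 4)
V = 50 (V = 5*10 = 50)
P(N) = N²
C = -122/7 (C = (⅐)*(-122) = -122/7 ≈ -17.429)
l = 257 (l = 7 + 5*50 = 7 + 250 = 257)
P(h)*(C + l) = 4²*(-122/7 + 257) = 16*(1677/7) = 26832/7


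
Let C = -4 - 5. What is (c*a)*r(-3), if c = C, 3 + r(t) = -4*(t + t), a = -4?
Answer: 756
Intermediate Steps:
C = -9
r(t) = -3 - 8*t (r(t) = -3 - 4*(t + t) = -3 - 8*t)
c = -9
(c*a)*r(-3) = (-9*(-4))*(-3 - 8*(-3)) = 36*(-3 + 24) = 36*21 = 756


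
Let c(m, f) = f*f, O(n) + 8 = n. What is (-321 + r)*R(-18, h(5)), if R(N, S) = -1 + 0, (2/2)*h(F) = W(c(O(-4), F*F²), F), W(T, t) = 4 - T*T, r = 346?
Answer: -25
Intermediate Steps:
O(n) = -8 + n
c(m, f) = f²
W(T, t) = 4 - T²
h(F) = 4 - F¹² (h(F) = 4 - ((F*F²)²)² = 4 - ((F³)²)² = 4 - (F⁶)² = 4 - F¹²)
R(N, S) = -1
(-321 + r)*R(-18, h(5)) = (-321 + 346)*(-1) = 25*(-1) = -25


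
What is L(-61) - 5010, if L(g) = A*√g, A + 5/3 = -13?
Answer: -5010 - 44*I*√61/3 ≈ -5010.0 - 114.55*I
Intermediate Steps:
A = -44/3 (A = -5/3 - 13 = -44/3 ≈ -14.667)
L(g) = -44*√g/3
L(-61) - 5010 = -44*I*√61/3 - 5010 = -5010 - 44*I*√61/3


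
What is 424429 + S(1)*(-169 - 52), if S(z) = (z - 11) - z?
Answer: 426860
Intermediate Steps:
S(z) = -11 (S(z) = (-11 + z) - z = -11)
424429 + S(1)*(-169 - 52) = 424429 - 11*(-169 - 52) = 424429 - 11*(-221) = 424429 + 2431 = 426860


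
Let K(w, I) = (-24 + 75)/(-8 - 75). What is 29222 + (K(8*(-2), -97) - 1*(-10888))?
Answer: 3329079/83 ≈ 40109.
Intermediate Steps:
K(w, I) = -51/83 (K(w, I) = 51/(-83) = 51*(-1/83) = -51/83)
29222 + (K(8*(-2), -97) - 1*(-10888)) = 29222 + (-51/83 - 1*(-10888)) = 29222 + (-51/83 + 10888) = 29222 + 903653/83 = 3329079/83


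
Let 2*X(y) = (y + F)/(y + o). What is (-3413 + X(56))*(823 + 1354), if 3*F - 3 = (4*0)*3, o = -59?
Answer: -14901565/2 ≈ -7.4508e+6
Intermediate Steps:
F = 1 (F = 1 + ((4*0)*3)/3 = 1 + (0*3)/3 = 1 + (1/3)*0 = 1 + 0 = 1)
X(y) = (1 + y)/(2*(-59 + y)) (X(y) = ((y + 1)/(y - 59))/2 = ((1 + y)/(-59 + y))/2 = (1 + y)/(2*(-59 + y)))
(-3413 + X(56))*(823 + 1354) = (-3413 + (1 + 56)/(2*(-59 + 56)))*(823 + 1354) = (-3413 + (1/2)*57/(-3))*2177 = (-3413 + (1/2)*(-1/3)*57)*2177 = (-3413 - 19/2)*2177 = -6845/2*2177 = -14901565/2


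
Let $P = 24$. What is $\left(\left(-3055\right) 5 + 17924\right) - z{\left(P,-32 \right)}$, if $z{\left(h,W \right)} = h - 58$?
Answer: $2683$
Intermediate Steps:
$z{\left(h,W \right)} = -58 + h$
$\left(\left(-3055\right) 5 + 17924\right) - z{\left(P,-32 \right)} = \left(\left(-3055\right) 5 + 17924\right) - \left(-58 + 24\right) = \left(-15275 + 17924\right) - -34 = 2649 + 34 = 2683$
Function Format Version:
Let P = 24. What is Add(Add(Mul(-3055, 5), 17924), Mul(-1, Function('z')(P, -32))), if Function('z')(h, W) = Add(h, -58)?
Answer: 2683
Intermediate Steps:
Function('z')(h, W) = Add(-58, h)
Add(Add(Mul(-3055, 5), 17924), Mul(-1, Function('z')(P, -32))) = Add(Add(Mul(-3055, 5), 17924), Mul(-1, Add(-58, 24))) = Add(Add(-15275, 17924), Mul(-1, -34)) = Add(2649, 34) = 2683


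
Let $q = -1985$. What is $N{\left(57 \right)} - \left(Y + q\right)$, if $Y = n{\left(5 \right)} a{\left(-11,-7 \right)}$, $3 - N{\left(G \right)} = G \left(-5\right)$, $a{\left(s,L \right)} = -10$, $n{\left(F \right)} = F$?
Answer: $2323$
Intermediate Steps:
$N{\left(G \right)} = 3 + 5 G$ ($N{\left(G \right)} = 3 - G \left(-5\right) = 3 - - 5 G = 3 + 5 G$)
$Y = -50$ ($Y = 5 \left(-10\right) = -50$)
$N{\left(57 \right)} - \left(Y + q\right) = \left(3 + 5 \cdot 57\right) - \left(-50 - 1985\right) = \left(3 + 285\right) - -2035 = 288 + 2035 = 2323$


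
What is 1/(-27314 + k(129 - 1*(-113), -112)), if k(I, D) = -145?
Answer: -1/27459 ≈ -3.6418e-5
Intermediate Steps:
1/(-27314 + k(129 - 1*(-113), -112)) = 1/(-27314 - 145) = 1/(-27459) = -1/27459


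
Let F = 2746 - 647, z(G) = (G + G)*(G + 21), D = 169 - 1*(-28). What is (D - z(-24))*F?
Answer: 111247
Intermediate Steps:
D = 197 (D = 169 + 28 = 197)
z(G) = 2*G*(21 + G) (z(G) = (2*G)*(21 + G) = 2*G*(21 + G))
F = 2099
(D - z(-24))*F = (197 - 2*(-24)*(21 - 24))*2099 = (197 - 2*(-24)*(-3))*2099 = (197 - 1*144)*2099 = (197 - 144)*2099 = 53*2099 = 111247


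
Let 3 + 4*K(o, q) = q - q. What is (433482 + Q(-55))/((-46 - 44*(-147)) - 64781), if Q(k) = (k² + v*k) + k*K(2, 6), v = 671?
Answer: -1598573/233436 ≈ -6.8480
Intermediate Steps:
K(o, q) = -¾ (K(o, q) = -¾ + (q - q)/4 = -¾ + (¼)*0 = -¾ + 0 = -¾)
Q(k) = k² + 2681*k/4 (Q(k) = (k² + 671*k) + k*(-¾) = (k² + 671*k) - 3*k/4 = k² + 2681*k/4)
(433482 + Q(-55))/((-46 - 44*(-147)) - 64781) = (433482 + (¼)*(-55)*(2681 + 4*(-55)))/((-46 - 44*(-147)) - 64781) = (433482 + (¼)*(-55)*(2681 - 220))/((-46 + 6468) - 64781) = (433482 + (¼)*(-55)*2461)/(6422 - 64781) = (433482 - 135355/4)/(-58359) = (1598573/4)*(-1/58359) = -1598573/233436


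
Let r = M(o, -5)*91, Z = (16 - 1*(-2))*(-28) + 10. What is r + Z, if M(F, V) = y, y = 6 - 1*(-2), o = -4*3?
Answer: 234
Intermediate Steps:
o = -12
y = 8 (y = 6 + 2 = 8)
Z = -494 (Z = (16 + 2)*(-28) + 10 = 18*(-28) + 10 = -504 + 10 = -494)
M(F, V) = 8
r = 728 (r = 8*91 = 728)
r + Z = 728 - 494 = 234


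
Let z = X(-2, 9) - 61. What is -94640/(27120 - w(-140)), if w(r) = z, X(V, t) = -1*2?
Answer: -7280/2091 ≈ -3.4816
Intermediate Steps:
X(V, t) = -2
z = -63 (z = -2 - 61 = -63)
w(r) = -63
-94640/(27120 - w(-140)) = -94640/(27120 - 1*(-63)) = -94640/(27120 + 63) = -94640/27183 = -94640*1/27183 = -7280/2091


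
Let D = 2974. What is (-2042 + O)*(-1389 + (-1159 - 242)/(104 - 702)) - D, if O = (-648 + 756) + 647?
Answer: 81956075/46 ≈ 1.7817e+6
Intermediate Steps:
O = 755 (O = 108 + 647 = 755)
(-2042 + O)*(-1389 + (-1159 - 242)/(104 - 702)) - D = (-2042 + 755)*(-1389 + (-1159 - 242)/(104 - 702)) - 1*2974 = -1287*(-1389 - 1401/(-598)) - 2974 = -1287*(-1389 - 1401*(-1/598)) - 2974 = -1287*(-1389 + 1401/598) - 2974 = -1287*(-829221/598) - 2974 = 82092879/46 - 2974 = 81956075/46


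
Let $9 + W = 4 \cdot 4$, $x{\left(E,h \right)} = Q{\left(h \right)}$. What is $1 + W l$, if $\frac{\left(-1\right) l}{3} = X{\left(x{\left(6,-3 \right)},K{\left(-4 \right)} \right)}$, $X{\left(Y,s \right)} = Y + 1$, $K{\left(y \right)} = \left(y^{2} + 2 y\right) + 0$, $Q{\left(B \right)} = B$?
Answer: $43$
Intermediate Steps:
$x{\left(E,h \right)} = h$
$K{\left(y \right)} = y^{2} + 2 y$
$X{\left(Y,s \right)} = 1 + Y$
$l = 6$ ($l = - 3 \left(1 - 3\right) = \left(-3\right) \left(-2\right) = 6$)
$W = 7$ ($W = -9 + 4 \cdot 4 = -9 + 16 = 7$)
$1 + W l = 1 + 7 \cdot 6 = 1 + 42 = 43$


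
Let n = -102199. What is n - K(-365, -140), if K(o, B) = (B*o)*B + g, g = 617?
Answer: 7051184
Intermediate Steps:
K(o, B) = 617 + o*B**2 (K(o, B) = (B*o)*B + 617 = o*B**2 + 617 = 617 + o*B**2)
n - K(-365, -140) = -102199 - (617 - 365*(-140)**2) = -102199 - (617 - 365*19600) = -102199 - (617 - 7154000) = -102199 - 1*(-7153383) = -102199 + 7153383 = 7051184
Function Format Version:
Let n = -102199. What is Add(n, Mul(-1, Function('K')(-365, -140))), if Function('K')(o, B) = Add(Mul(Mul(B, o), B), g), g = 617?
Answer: 7051184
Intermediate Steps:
Function('K')(o, B) = Add(617, Mul(o, Pow(B, 2))) (Function('K')(o, B) = Add(Mul(Mul(B, o), B), 617) = Add(Mul(o, Pow(B, 2)), 617) = Add(617, Mul(o, Pow(B, 2))))
Add(n, Mul(-1, Function('K')(-365, -140))) = Add(-102199, Mul(-1, Add(617, Mul(-365, Pow(-140, 2))))) = Add(-102199, Mul(-1, Add(617, Mul(-365, 19600)))) = Add(-102199, Mul(-1, Add(617, -7154000))) = Add(-102199, Mul(-1, -7153383)) = Add(-102199, 7153383) = 7051184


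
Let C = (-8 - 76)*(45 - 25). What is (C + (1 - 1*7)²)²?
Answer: 2702736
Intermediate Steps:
C = -1680 (C = -84*20 = -1680)
(C + (1 - 1*7)²)² = (-1680 + (1 - 1*7)²)² = (-1680 + (1 - 7)²)² = (-1680 + (-6)²)² = (-1680 + 36)² = (-1644)² = 2702736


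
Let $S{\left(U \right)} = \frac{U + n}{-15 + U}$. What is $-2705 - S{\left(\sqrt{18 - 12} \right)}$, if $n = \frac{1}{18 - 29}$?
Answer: $- \frac{2172098}{803} + \frac{164 \sqrt{6}}{2409} \approx -2704.8$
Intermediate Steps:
$n = - \frac{1}{11}$ ($n = \frac{1}{-11} = - \frac{1}{11} \approx -0.090909$)
$S{\left(U \right)} = \frac{- \frac{1}{11} + U}{-15 + U}$ ($S{\left(U \right)} = \frac{U - \frac{1}{11}}{-15 + U} = \frac{- \frac{1}{11} + U}{-15 + U}$)
$-2705 - S{\left(\sqrt{18 - 12} \right)} = -2705 - \frac{- \frac{1}{11} + \sqrt{18 - 12}}{-15 + \sqrt{18 - 12}} = -2705 - \frac{- \frac{1}{11} + \sqrt{6}}{-15 + \sqrt{6}}$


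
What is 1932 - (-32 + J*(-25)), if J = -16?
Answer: 1564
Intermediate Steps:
1932 - (-32 + J*(-25)) = 1932 - (-32 - 16*(-25)) = 1932 - (-32 + 400) = 1932 - 1*368 = 1932 - 368 = 1564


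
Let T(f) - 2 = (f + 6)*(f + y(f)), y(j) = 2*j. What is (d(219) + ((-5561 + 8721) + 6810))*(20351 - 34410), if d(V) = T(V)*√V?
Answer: -140168230 - 2078299793*√219 ≈ -3.0896e+10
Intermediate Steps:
T(f) = 2 + 3*f*(6 + f) (T(f) = 2 + (f + 6)*(f + 2*f) = 2 + (6 + f)*(3*f) = 2 + 3*f*(6 + f))
d(V) = √V*(2 + 3*V² + 18*V) (d(V) = (2 + 3*V² + 18*V)*√V = √V*(2 + 3*V² + 18*V))
(d(219) + ((-5561 + 8721) + 6810))*(20351 - 34410) = (√219*(2 + 3*219² + 18*219) + ((-5561 + 8721) + 6810))*(20351 - 34410) = (√219*(2 + 3*47961 + 3942) + (3160 + 6810))*(-14059) = (√219*(2 + 143883 + 3942) + 9970)*(-14059) = (√219*147827 + 9970)*(-14059) = (147827*√219 + 9970)*(-14059) = (9970 + 147827*√219)*(-14059) = -140168230 - 2078299793*√219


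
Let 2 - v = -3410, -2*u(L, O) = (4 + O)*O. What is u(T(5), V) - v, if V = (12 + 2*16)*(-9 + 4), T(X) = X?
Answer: -27172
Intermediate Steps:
V = -220 (V = (12 + 32)*(-5) = 44*(-5) = -220)
u(L, O) = -O*(4 + O)/2 (u(L, O) = -(4 + O)*O/2 = -O*(4 + O)/2)
v = 3412 (v = 2 - 1*(-3410) = 2 + 3410 = 3412)
u(T(5), V) - v = -1/2*(-220)*(4 - 220) - 1*3412 = -1/2*(-220)*(-216) - 3412 = -23760 - 3412 = -27172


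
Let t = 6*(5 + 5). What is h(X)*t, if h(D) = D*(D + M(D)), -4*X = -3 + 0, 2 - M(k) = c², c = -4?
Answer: -2385/4 ≈ -596.25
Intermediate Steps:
M(k) = -14 (M(k) = 2 - 1*(-4)² = 2 - 1*16 = 2 - 16 = -14)
t = 60 (t = 6*10 = 60)
X = ¾ (X = -(-3 + 0)/4 = -¼*(-3) = ¾ ≈ 0.75000)
h(D) = D*(-14 + D) (h(D) = D*(D - 14) = D*(-14 + D))
h(X)*t = (3*(-14 + ¾)/4)*60 = ((¾)*(-53/4))*60 = -159/16*60 = -2385/4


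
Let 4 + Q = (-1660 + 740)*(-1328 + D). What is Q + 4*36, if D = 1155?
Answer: 159300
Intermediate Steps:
Q = 159156 (Q = -4 + (-1660 + 740)*(-1328 + 1155) = -4 - 920*(-173) = -4 + 159160 = 159156)
Q + 4*36 = 159156 + 4*36 = 159156 + 144 = 159300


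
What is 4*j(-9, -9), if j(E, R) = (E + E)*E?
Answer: 648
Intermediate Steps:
j(E, R) = 2*E**2 (j(E, R) = (2*E)*E = 2*E**2)
4*j(-9, -9) = 4*(2*(-9)**2) = 4*(2*81) = 4*162 = 648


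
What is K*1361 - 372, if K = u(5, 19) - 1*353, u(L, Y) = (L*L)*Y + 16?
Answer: 187446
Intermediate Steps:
u(L, Y) = 16 + Y*L**2 (u(L, Y) = L**2*Y + 16 = Y*L**2 + 16 = 16 + Y*L**2)
K = 138 (K = (16 + 19*5**2) - 1*353 = (16 + 19*25) - 353 = (16 + 475) - 353 = 491 - 353 = 138)
K*1361 - 372 = 138*1361 - 372 = 187818 - 372 = 187446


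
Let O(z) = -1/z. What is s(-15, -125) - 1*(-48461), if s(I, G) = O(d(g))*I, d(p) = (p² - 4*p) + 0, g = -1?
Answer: 48464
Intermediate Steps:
d(p) = p² - 4*p
s(I, G) = -I/5 (s(I, G) = (-1/((-(-4 - 1))))*I = (-1/((-1*(-5))))*I = (-1/5)*I = (-1*⅕)*I = -I/5)
s(-15, -125) - 1*(-48461) = -⅕*(-15) - 1*(-48461) = 3 + 48461 = 48464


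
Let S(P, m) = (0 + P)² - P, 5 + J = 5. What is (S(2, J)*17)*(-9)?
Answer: -306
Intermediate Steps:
J = 0 (J = -5 + 5 = 0)
S(P, m) = P² - P
(S(2, J)*17)*(-9) = ((2*(-1 + 2))*17)*(-9) = ((2*1)*17)*(-9) = (2*17)*(-9) = 34*(-9) = -306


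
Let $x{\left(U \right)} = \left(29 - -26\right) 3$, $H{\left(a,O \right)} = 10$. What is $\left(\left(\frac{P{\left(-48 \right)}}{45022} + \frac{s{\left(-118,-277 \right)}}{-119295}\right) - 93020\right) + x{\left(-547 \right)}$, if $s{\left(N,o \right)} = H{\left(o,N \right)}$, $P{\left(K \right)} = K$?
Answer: $- \frac{49871487832033}{537089949} \approx -92855.0$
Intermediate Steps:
$s{\left(N,o \right)} = 10$
$x{\left(U \right)} = 165$ ($x{\left(U \right)} = \left(29 + 26\right) 3 = 55 \cdot 3 = 165$)
$\left(\left(\frac{P{\left(-48 \right)}}{45022} + \frac{s{\left(-118,-277 \right)}}{-119295}\right) - 93020\right) + x{\left(-547 \right)} = \left(\left(- \frac{48}{45022} + \frac{10}{-119295}\right) - 93020\right) + 165 = \left(\left(\left(-48\right) \frac{1}{45022} + 10 \left(- \frac{1}{119295}\right)\right) - 93020\right) + 165 = \left(\left(- \frac{24}{22511} - \frac{2}{23859}\right) - 93020\right) + 165 = \left(- \frac{617638}{537089949} - 93020\right) + 165 = - \frac{49960107673618}{537089949} + 165 = - \frac{49871487832033}{537089949}$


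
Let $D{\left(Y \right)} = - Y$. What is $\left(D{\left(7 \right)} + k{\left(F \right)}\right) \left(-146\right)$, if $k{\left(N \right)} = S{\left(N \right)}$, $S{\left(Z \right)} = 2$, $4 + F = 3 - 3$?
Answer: $730$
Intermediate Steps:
$F = -4$ ($F = -4 + \left(3 - 3\right) = -4 + 0 = -4$)
$k{\left(N \right)} = 2$
$\left(D{\left(7 \right)} + k{\left(F \right)}\right) \left(-146\right) = \left(\left(-1\right) 7 + 2\right) \left(-146\right) = \left(-7 + 2\right) \left(-146\right) = \left(-5\right) \left(-146\right) = 730$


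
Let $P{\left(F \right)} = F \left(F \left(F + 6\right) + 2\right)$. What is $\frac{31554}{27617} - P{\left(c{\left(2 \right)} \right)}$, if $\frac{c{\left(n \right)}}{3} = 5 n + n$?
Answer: $- \frac{1505205414}{27617} \approx -54503.0$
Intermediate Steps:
$c{\left(n \right)} = 18 n$ ($c{\left(n \right)} = 3 \left(5 n + n\right) = 3 \cdot 6 n = 18 n$)
$P{\left(F \right)} = F \left(2 + F \left(6 + F\right)\right)$ ($P{\left(F \right)} = F \left(F \left(6 + F\right) + 2\right) = F \left(2 + F \left(6 + F\right)\right)$)
$\frac{31554}{27617} - P{\left(c{\left(2 \right)} \right)} = \frac{31554}{27617} - 18 \cdot 2 \left(2 + \left(18 \cdot 2\right)^{2} + 6 \cdot 18 \cdot 2\right) = 31554 \cdot \frac{1}{27617} - 36 \left(2 + 36^{2} + 6 \cdot 36\right) = \frac{31554}{27617} - 36 \left(2 + 1296 + 216\right) = \frac{31554}{27617} - 36 \cdot 1514 = \frac{31554}{27617} - 54504 = - \frac{1505205414}{27617}$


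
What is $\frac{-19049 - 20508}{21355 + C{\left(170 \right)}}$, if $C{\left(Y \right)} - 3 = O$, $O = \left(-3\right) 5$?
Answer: $- \frac{5651}{3049} \approx -1.8534$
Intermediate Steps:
$O = -15$
$C{\left(Y \right)} = -12$ ($C{\left(Y \right)} = 3 - 15 = -12$)
$\frac{-19049 - 20508}{21355 + C{\left(170 \right)}} = \frac{-19049 - 20508}{21355 - 12} = - \frac{39557}{21343} = \left(-39557\right) \frac{1}{21343} = - \frac{5651}{3049}$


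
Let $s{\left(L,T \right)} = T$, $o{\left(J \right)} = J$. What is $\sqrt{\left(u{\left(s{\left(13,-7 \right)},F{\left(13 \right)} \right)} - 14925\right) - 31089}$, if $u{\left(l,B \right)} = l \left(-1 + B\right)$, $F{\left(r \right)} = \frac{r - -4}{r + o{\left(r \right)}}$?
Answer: $\frac{i \sqrt{31103826}}{26} \approx 214.5 i$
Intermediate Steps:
$F{\left(r \right)} = \frac{4 + r}{2 r}$ ($F{\left(r \right)} = \frac{r - -4}{r + r} = \frac{r + 4}{2 r} = \left(4 + r\right) \frac{1}{2 r} = \frac{4 + r}{2 r}$)
$\sqrt{\left(u{\left(s{\left(13,-7 \right)},F{\left(13 \right)} \right)} - 14925\right) - 31089} = \sqrt{\left(- 7 \left(-1 + \frac{4 + 13}{2 \cdot 13}\right) - 14925\right) - 31089} = \sqrt{\left(- 7 \left(-1 + \frac{1}{2} \cdot \frac{1}{13} \cdot 17\right) - 14925\right) - 31089} = \sqrt{\left(- 7 \left(-1 + \frac{17}{26}\right) - 14925\right) - 31089} = \sqrt{\left(\left(-7\right) \left(- \frac{9}{26}\right) - 14925\right) - 31089} = \sqrt{\left(\frac{63}{26} - 14925\right) - 31089} = \sqrt{- \frac{387987}{26} - 31089} = \sqrt{- \frac{1196301}{26}} = \frac{i \sqrt{31103826}}{26}$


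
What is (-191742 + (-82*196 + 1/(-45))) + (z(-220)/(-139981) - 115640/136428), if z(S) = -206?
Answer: -14882657539666079/71614979505 ≈ -2.0781e+5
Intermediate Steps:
(-191742 + (-82*196 + 1/(-45))) + (z(-220)/(-139981) - 115640/136428) = (-191742 + (-82*196 + 1/(-45))) + (-206/(-139981) - 115640/136428) = (-191742 + (-16072 - 1/45)) + (-206*(-1/139981) - 115640*1/136428) = (-191742 - 723241/45) + (206/139981 - 28910/34107) = -9351631/45 - 4039824668/4774331967 = -14882657539666079/71614979505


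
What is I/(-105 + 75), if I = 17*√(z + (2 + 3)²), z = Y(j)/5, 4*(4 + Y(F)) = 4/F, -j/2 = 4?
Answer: -17*√9670/600 ≈ -2.7862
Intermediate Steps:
j = -8 (j = -2*4 = -8)
Y(F) = -4 + 1/F (Y(F) = -4 + (4/F)/4 = -4 + 1/F)
z = -33/40 (z = (-4 + 1/(-8))/5 = (-4 - ⅛)*(⅕) = -33/8*⅕ = -33/40 ≈ -0.82500)
I = 17*√9670/20 (I = 17*√(-33/40 + (2 + 3)²) = 17*√(-33/40 + 5²) = 17*√(-33/40 + 25) = 17*√(967/40) = 17*(√9670/20) = 17*√9670/20 ≈ 83.586)
I/(-105 + 75) = (17*√9670/20)/(-105 + 75) = (17*√9670/20)/(-30) = -17*√9670/600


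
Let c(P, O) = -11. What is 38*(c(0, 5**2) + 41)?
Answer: 1140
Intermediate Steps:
38*(c(0, 5**2) + 41) = 38*(-11 + 41) = 38*30 = 1140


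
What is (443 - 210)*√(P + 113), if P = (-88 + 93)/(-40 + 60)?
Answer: 233*√453/2 ≈ 2479.6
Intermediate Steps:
P = ¼ (P = 5/20 = 5*(1/20) = ¼ ≈ 0.25000)
(443 - 210)*√(P + 113) = (443 - 210)*√(¼ + 113) = 233*√(453/4) = 233*(√453/2) = 233*√453/2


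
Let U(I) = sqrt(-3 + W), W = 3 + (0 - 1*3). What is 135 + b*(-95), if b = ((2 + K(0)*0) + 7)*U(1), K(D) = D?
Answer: 135 - 855*I*sqrt(3) ≈ 135.0 - 1480.9*I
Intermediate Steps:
W = 0 (W = 3 + (0 - 3) = 3 - 3 = 0)
U(I) = I*sqrt(3) (U(I) = sqrt(-3 + 0) = sqrt(-3) = I*sqrt(3))
b = 9*I*sqrt(3) (b = ((2 + 0*0) + 7)*(I*sqrt(3)) = ((2 + 0) + 7)*(I*sqrt(3)) = (2 + 7)*(I*sqrt(3)) = 9*(I*sqrt(3)) = 9*I*sqrt(3) ≈ 15.588*I)
135 + b*(-95) = 135 + (9*I*sqrt(3))*(-95) = 135 - 855*I*sqrt(3)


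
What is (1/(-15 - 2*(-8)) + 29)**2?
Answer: 900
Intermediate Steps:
(1/(-15 - 2*(-8)) + 29)**2 = (1/(-15 - 1*(-16)) + 29)**2 = (1/(-15 + 16) + 29)**2 = (1/1 + 29)**2 = (1 + 29)**2 = 30**2 = 900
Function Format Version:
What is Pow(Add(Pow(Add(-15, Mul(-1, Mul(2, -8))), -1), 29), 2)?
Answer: 900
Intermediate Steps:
Pow(Add(Pow(Add(-15, Mul(-1, Mul(2, -8))), -1), 29), 2) = Pow(Add(Pow(Add(-15, Mul(-1, -16)), -1), 29), 2) = Pow(Add(Pow(Add(-15, 16), -1), 29), 2) = Pow(Add(Pow(1, -1), 29), 2) = Pow(Add(1, 29), 2) = Pow(30, 2) = 900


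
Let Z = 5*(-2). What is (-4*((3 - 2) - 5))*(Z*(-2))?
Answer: 320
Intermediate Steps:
Z = -10
(-4*((3 - 2) - 5))*(Z*(-2)) = (-4*((3 - 2) - 5))*(-10*(-2)) = -4*(1 - 5)*20 = -4*(-4)*20 = 16*20 = 320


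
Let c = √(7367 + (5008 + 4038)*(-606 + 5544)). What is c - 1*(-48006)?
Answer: 48006 + √44676515 ≈ 54690.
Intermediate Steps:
c = √44676515 (c = √(7367 + 9046*4938) = √(7367 + 44669148) = √44676515 ≈ 6684.0)
c - 1*(-48006) = √44676515 - 1*(-48006) = √44676515 + 48006 = 48006 + √44676515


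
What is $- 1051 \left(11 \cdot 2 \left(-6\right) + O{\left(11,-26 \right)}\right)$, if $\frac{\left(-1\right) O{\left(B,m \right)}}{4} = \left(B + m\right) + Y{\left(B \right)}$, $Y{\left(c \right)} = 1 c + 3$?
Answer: $134528$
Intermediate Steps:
$Y{\left(c \right)} = 3 + c$ ($Y{\left(c \right)} = c + 3 = 3 + c$)
$O{\left(B,m \right)} = -12 - 8 B - 4 m$ ($O{\left(B,m \right)} = - 4 \left(\left(B + m\right) + \left(3 + B\right)\right) = - 4 \left(3 + m + 2 B\right) = -12 - 8 B - 4 m$)
$- 1051 \left(11 \cdot 2 \left(-6\right) + O{\left(11,-26 \right)}\right) = - 1051 \left(11 \cdot 2 \left(-6\right) - -4\right) = - 1051 \left(22 \left(-6\right) - -4\right) = - 1051 \left(-132 + 4\right) = \left(-1051\right) \left(-128\right) = 134528$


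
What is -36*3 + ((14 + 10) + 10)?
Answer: -74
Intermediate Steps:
-36*3 + ((14 + 10) + 10) = -108 + (24 + 10) = -108 + 34 = -74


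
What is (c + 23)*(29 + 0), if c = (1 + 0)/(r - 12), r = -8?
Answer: 13311/20 ≈ 665.55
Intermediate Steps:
c = -1/20 (c = (1 + 0)/(-8 - 12) = 1/(-20) = 1*(-1/20) = -1/20 ≈ -0.050000)
(c + 23)*(29 + 0) = (-1/20 + 23)*(29 + 0) = (459/20)*29 = 13311/20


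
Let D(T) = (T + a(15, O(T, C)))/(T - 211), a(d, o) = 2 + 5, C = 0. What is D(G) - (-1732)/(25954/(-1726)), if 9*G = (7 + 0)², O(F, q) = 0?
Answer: -1383339012/12003725 ≈ -115.24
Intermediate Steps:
a(d, o) = 7
G = 49/9 (G = (7 + 0)²/9 = (⅑)*7² = (⅑)*49 = 49/9 ≈ 5.4444)
D(T) = (7 + T)/(-211 + T) (D(T) = (T + 7)/(T - 211) = (7 + T)/(-211 + T))
D(G) - (-1732)/(25954/(-1726)) = (7 + 49/9)/(-211 + 49/9) - (-1732)/(25954/(-1726)) = (112/9)/(-1850/9) - (-1732)/(25954*(-1/1726)) = -9/1850*112/9 - (-1732)/(-12977/863) = -56/925 - (-1732)*(-863)/12977 = -56/925 - 1*1494716/12977 = -56/925 - 1494716/12977 = -1383339012/12003725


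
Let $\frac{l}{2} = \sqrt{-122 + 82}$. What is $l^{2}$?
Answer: $-160$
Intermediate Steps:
$l = 4 i \sqrt{10}$ ($l = 2 \sqrt{-122 + 82} = 2 \sqrt{-40} = 2 \cdot 2 i \sqrt{10} = 4 i \sqrt{10} \approx 12.649 i$)
$l^{2} = \left(4 i \sqrt{10}\right)^{2} = -160$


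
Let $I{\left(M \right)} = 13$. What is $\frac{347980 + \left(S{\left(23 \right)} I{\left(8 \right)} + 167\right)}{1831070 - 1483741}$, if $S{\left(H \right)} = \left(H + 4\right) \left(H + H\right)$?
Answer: $\frac{364293}{347329} \approx 1.0488$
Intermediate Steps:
$S{\left(H \right)} = 2 H \left(4 + H\right)$ ($S{\left(H \right)} = \left(4 + H\right) 2 H = 2 H \left(4 + H\right)$)
$\frac{347980 + \left(S{\left(23 \right)} I{\left(8 \right)} + 167\right)}{1831070 - 1483741} = \frac{347980 + \left(2 \cdot 23 \left(4 + 23\right) 13 + 167\right)}{1831070 - 1483741} = \frac{347980 + \left(2 \cdot 23 \cdot 27 \cdot 13 + 167\right)}{347329} = \left(347980 + \left(1242 \cdot 13 + 167\right)\right) \frac{1}{347329} = \left(347980 + \left(16146 + 167\right)\right) \frac{1}{347329} = \left(347980 + 16313\right) \frac{1}{347329} = 364293 \cdot \frac{1}{347329} = \frac{364293}{347329}$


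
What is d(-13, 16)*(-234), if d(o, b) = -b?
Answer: 3744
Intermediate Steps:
d(-13, 16)*(-234) = -1*16*(-234) = -16*(-234) = 3744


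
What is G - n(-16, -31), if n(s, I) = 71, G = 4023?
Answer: 3952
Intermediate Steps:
G - n(-16, -31) = 4023 - 1*71 = 4023 - 71 = 3952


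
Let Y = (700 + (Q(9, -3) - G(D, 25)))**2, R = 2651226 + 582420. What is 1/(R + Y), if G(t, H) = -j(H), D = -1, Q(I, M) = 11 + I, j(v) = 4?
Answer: 1/3757822 ≈ 2.6611e-7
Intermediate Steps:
G(t, H) = -4 (G(t, H) = -1*4 = -4)
R = 3233646
Y = 524176 (Y = (700 + ((11 + 9) - 1*(-4)))**2 = (700 + (20 + 4))**2 = (700 + 24)**2 = 724**2 = 524176)
1/(R + Y) = 1/(3233646 + 524176) = 1/3757822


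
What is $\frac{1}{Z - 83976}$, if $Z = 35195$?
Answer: $- \frac{1}{48781} \approx -2.05 \cdot 10^{-5}$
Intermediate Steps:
$\frac{1}{Z - 83976} = \frac{1}{35195 - 83976} = \frac{1}{-48781} = - \frac{1}{48781}$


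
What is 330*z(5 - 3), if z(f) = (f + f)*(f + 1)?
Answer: 3960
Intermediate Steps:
z(f) = 2*f*(1 + f) (z(f) = (2*f)*(1 + f) = 2*f*(1 + f))
330*z(5 - 3) = 330*(2*(5 - 3)*(1 + (5 - 3))) = 330*(2*2*(1 + 2)) = 330*(2*2*3) = 330*12 = 3960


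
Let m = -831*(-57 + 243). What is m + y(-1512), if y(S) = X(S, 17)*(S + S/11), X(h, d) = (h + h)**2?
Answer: -165920887170/11 ≈ -1.5084e+10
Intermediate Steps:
X(h, d) = 4*h**2 (X(h, d) = (2*h)**2 = 4*h**2)
y(S) = 48*S**3/11 (y(S) = (4*S**2)*(S + S/11) = (4*S**2)*(12*S/11) = 48*S**3/11)
m = -154566 (m = -831*186 = -154566)
m + y(-1512) = -154566 + (48/11)*(-1512)**3 = -154566 + (48/11)*(-3456649728) = -154566 - 165919186944/11 = -165920887170/11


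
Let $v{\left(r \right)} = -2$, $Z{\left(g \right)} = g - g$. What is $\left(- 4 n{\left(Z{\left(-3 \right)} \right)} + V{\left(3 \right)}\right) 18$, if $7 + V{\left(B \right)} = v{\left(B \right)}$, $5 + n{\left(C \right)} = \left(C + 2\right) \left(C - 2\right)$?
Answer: $486$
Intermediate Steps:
$Z{\left(g \right)} = 0$
$n{\left(C \right)} = -5 + \left(-2 + C\right) \left(2 + C\right)$ ($n{\left(C \right)} = -5 + \left(C + 2\right) \left(C - 2\right) = -5 + \left(2 + C\right) \left(-2 + C\right) = -5 + \left(-2 + C\right) \left(2 + C\right)$)
$V{\left(B \right)} = -9$ ($V{\left(B \right)} = -7 - 2 = -9$)
$\left(- 4 n{\left(Z{\left(-3 \right)} \right)} + V{\left(3 \right)}\right) 18 = \left(- 4 \left(-9 + 0^{2}\right) - 9\right) 18 = \left(- 4 \left(-9 + 0\right) - 9\right) 18 = \left(\left(-4\right) \left(-9\right) - 9\right) 18 = \left(36 - 9\right) 18 = 27 \cdot 18 = 486$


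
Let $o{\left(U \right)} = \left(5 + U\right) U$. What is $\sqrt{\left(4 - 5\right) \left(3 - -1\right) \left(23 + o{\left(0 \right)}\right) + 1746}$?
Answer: $\sqrt{1654} \approx 40.669$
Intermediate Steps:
$o{\left(U \right)} = U \left(5 + U\right)$
$\sqrt{\left(4 - 5\right) \left(3 - -1\right) \left(23 + o{\left(0 \right)}\right) + 1746} = \sqrt{\left(4 - 5\right) \left(3 - -1\right) \left(23 + 0 \left(5 + 0\right)\right) + 1746} = \sqrt{- (3 + 1) \left(23 + 0 \cdot 5\right) + 1746} = \sqrt{\left(-1\right) 4 \left(23 + 0\right) + 1746} = \sqrt{\left(-4\right) 23 + 1746} = \sqrt{-92 + 1746} = \sqrt{1654}$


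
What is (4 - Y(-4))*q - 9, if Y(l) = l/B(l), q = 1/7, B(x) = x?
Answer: -60/7 ≈ -8.5714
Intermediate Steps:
q = ⅐ ≈ 0.14286
Y(l) = 1 (Y(l) = l/l = 1)
(4 - Y(-4))*q - 9 = (4 - 1*1)*(⅐) - 9 = (4 - 1)*(⅐) - 9 = 3*(⅐) - 9 = 3/7 - 9 = -60/7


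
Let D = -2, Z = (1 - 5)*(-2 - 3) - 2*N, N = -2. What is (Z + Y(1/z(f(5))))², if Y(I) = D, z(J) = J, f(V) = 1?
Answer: 484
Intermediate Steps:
Z = 24 (Z = (1 - 5)*(-2 - 3) - 2*(-2) = -4*(-5) + 4 = 20 + 4 = 24)
Y(I) = -2
(Z + Y(1/z(f(5))))² = (24 - 2)² = 22² = 484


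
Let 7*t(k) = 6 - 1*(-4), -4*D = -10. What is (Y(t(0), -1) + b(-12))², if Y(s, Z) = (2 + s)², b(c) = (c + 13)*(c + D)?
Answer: 48841/9604 ≈ 5.0855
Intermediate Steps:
D = 5/2 (D = -¼*(-10) = 5/2 ≈ 2.5000)
t(k) = 10/7 (t(k) = (6 - 1*(-4))/7 = (6 + 4)/7 = (⅐)*10 = 10/7)
b(c) = (13 + c)*(5/2 + c) (b(c) = (c + 13)*(c + 5/2) = (13 + c)*(5/2 + c))
(Y(t(0), -1) + b(-12))² = ((2 + 10/7)² + (65/2 + (-12)² + (31/2)*(-12)))² = ((24/7)² + (65/2 + 144 - 186))² = (576/49 - 19/2)² = (221/98)² = 48841/9604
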